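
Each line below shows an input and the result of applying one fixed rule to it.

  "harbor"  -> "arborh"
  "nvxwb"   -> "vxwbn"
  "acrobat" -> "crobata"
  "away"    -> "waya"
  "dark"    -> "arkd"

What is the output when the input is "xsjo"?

sjox

What's happening: move the first character to the end.
So "xsjo" becomes "sjox".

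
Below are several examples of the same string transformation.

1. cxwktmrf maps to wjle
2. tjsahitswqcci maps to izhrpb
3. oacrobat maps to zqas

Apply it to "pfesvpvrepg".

Each output is the input with this applied: shift every letter 1 place backward in the alphabet (wrapping around), then keep every other character starting from the second (positions 2nd, 4th, 6th, ...).
On "pfesvpvrepg": the first step gives "oedruouqdof", and the second then gives "eroqo".
(Check on "oacrobat": → "nzbqnazs" → "zqas" ✓)

eroqo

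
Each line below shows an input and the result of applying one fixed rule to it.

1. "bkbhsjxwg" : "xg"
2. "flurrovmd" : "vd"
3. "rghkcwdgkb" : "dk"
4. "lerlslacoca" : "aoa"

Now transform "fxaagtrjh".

rh

Looking at the pairs, the operation is to keep every other character starting from the first (positions 1st, 3rd, 5th, ...), then delete the first 3 characters.
On "fxaagtrjh" that produces "rh".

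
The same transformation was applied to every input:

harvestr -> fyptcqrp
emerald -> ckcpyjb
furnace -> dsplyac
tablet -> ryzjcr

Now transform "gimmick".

egkkgai

In each case the input is transformed by: shift every letter 2 places backward in the alphabet (wrapping around).
Doing the same to "gimmick": "egkkgai".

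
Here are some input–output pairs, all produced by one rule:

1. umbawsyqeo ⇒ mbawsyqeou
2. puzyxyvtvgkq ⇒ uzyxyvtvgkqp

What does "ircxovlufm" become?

rcxovlufmi

In each case the input is transformed by: move the first character to the end.
So "ircxovlufm" becomes "rcxovlufmi".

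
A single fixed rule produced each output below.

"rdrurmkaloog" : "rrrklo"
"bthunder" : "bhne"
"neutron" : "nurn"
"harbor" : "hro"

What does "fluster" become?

futr

Looking at the pairs, the operation is to keep every other character starting from the first (positions 1st, 3rd, 5th, ...).
On "fluster" that produces "futr".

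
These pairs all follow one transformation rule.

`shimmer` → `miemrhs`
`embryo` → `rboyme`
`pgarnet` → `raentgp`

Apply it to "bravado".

In each case the input is transformed by: swap each adjacent pair of characters (1↔2, 3↔4, ...), then move the first 2 characters to the end (rotate left by 2).
Starting from "bravado": after the first operation, "rbvadao"; after the second, "vadaorb".

vadaorb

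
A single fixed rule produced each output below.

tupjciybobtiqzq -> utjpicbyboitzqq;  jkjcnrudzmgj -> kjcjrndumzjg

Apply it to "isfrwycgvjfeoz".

sirfywgcjvefzo

In each case the input is transformed by: swap each adjacent pair of characters (1↔2, 3↔4, ...).
Doing the same to "isfrwycgvjfeoz": "sirfywgcjvefzo".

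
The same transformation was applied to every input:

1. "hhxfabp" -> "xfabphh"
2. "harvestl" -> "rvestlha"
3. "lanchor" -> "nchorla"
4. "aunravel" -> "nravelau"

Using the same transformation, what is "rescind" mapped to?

Looking at the pairs, the operation is to move the first 2 characters to the end (rotate left by 2).
For "rescind" the result is "scindre".

scindre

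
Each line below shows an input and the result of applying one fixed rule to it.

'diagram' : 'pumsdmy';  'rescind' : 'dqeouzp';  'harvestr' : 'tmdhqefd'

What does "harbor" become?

tmdnad

The transformation: shift every letter 12 places forward in the alphabet (wrapping around).
For "harbor" the result is "tmdnad".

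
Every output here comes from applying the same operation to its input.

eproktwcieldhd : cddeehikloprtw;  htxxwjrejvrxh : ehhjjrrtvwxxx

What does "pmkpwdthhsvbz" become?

Rule — sort the characters into alphabetical order.
Applying that to "pmkpwdthhsvbz" gives "bdhhkmppstvwz".

bdhhkmppstvwz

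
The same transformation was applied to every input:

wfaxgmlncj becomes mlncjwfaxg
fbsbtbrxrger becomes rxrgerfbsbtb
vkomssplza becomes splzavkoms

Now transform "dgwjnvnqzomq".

nqzomqdgwjnv

Rule — swap the front and back halves of the string.
For "dgwjnvnqzomq" the result is "nqzomqdgwjnv".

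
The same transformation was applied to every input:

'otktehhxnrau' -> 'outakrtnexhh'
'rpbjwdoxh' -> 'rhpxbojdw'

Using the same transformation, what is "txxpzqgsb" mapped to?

Rule — take characters alternately from the front and the back (1st, last, 2nd, 2nd-last, ...).
"txxpzqgsb" → "tbxsxgpqz".

tbxsxgpqz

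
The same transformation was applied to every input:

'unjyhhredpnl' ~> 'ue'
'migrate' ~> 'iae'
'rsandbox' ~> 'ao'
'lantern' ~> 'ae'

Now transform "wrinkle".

Rule — keep only the vowels.
Applying that to "wrinkle" gives "ie".

ie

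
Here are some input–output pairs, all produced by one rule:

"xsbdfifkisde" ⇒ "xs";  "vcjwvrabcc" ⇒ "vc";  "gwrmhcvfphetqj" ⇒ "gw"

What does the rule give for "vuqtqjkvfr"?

vu

In each case the input is transformed by: keep only the first 2 characters.
On "vuqtqjkvfr" that produces "vu".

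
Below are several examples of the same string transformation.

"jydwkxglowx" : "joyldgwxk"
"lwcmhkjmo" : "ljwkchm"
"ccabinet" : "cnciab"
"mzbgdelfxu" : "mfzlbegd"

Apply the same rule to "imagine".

iimga

The pattern: delete the last 2 characters, then take characters alternately from the front and the back (1st, last, 2nd, 2nd-last, ...).
On "imagine": the first step gives "imagi", and the second then gives "iimga".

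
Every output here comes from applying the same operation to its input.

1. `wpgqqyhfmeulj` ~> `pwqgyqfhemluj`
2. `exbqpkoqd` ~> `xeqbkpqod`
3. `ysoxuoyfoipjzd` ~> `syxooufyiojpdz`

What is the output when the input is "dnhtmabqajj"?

ndthamqbjaj

The rule is to swap each adjacent pair of characters (1↔2, 3↔4, ...).
Applying that to "dnhtmabqajj" gives "ndthamqbjaj".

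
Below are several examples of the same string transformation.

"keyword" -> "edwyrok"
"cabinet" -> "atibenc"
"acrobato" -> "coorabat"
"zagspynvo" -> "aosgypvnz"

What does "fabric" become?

In each case the input is transformed by: swap the first and last characters, then swap each adjacent pair of characters (1↔2, 3↔4, ...).
Starting from "fabric": after the first operation, "cabrif"; after the second, "acrbfi".

acrbfi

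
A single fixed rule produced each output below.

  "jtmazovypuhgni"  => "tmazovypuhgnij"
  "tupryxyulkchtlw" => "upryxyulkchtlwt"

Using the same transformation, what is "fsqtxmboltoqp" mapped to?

The transformation: move the first character to the end.
For "fsqtxmboltoqp" the result is "sqtxmboltoqpf".

sqtxmboltoqpf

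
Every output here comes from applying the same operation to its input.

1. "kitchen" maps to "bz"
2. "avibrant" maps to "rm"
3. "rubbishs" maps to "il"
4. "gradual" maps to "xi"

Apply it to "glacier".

Looking at the pairs, the operation is to shift every letter 9 places backward in the alphabet (wrapping around), then keep only the first 2 characters.
Starting from "glacier": after the first operation, "xcrtzvi"; after the second, "xc".
(Check on "rubbishs": → "ilsszjyj" → "il" ✓)

xc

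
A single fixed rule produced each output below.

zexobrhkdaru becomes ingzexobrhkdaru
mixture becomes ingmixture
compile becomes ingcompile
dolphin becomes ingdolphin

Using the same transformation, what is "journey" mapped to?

ingjourney

Each output is the input with this applied: prepend "ing".
"journey" → "ingjourney".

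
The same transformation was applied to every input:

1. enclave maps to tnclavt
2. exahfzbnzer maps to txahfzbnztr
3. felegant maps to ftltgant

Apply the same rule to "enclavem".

tnclavtm

Each output is the input with this applied: replace every "e" with "t".
Applying that to "enclavem" gives "tnclavtm".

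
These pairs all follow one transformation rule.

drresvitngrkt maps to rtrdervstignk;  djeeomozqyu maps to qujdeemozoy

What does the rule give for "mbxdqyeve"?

The transformation: swap each adjacent pair of characters (1↔2, 3↔4, ...), then move the last 2 characters to the front (rotate right by 2).
So "mbxdqyeve" becomes "eebmdxyqv".
(Check on "drresvitngrkt": → "rdervstignkrt" → "rtrdervstignk" ✓)

eebmdxyqv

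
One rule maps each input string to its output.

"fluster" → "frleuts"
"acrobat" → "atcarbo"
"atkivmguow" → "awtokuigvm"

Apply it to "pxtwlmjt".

ptxjtmwl

The rule is to take characters alternately from the front and the back (1st, last, 2nd, 2nd-last, ...).
Doing the same to "pxtwlmjt": "ptxjtmwl".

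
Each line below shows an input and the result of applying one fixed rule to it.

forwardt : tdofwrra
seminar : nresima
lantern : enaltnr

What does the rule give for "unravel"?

What's happening: swap each adjacent pair of characters (1↔2, 3↔4, ...), then move the last 2 characters to the front (rotate right by 2).
"unravel" → "vlnuare".

vlnuare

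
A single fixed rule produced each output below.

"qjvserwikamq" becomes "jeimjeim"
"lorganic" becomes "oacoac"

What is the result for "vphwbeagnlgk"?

The transformation: keep one character in every 3, starting at position 2 (positions 2nd, 5th, 8th, ...), then write the whole string twice.
On "vphwbeagnlgk" that produces "pbggpbgg".

pbggpbgg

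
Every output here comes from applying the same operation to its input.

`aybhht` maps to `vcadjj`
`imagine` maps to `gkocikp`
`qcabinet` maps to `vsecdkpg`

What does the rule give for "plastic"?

The transformation: move the last character to the front, then shift every letter 2 places forward in the alphabet (wrapping around).
Working it through for "plastic": intermediate "cplasti", final "erncuvk".

erncuvk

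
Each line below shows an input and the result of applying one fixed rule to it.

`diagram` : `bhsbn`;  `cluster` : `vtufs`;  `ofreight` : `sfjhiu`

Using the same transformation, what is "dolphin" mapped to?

Rule — delete the first 2 characters, then shift every letter 1 place forward in the alphabet (wrapping around).
For "dolphin", step one produces "lphin"; step two turns that into "mqijo".
(Check on "ofreight": → "reight" → "sfjhiu" ✓)

mqijo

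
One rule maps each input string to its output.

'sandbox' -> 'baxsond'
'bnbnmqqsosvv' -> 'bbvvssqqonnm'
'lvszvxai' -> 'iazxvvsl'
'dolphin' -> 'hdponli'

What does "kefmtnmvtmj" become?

The transformation: sort the characters into reverse alphabetical order, then move the last 2 characters to the front (rotate right by 2).
Applying both steps to "kefmtnmvtmj": "vttnmmmkjfe", then "fevttnmmmkj".
(Check on "sandbox": → "xsondba" → "baxsond" ✓)

fevttnmmmkj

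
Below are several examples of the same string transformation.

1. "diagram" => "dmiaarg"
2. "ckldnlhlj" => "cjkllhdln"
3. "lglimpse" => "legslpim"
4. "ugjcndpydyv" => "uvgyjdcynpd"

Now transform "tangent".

Rule — take characters alternately from the front and the back (1st, last, 2nd, 2nd-last, ...).
Doing the same to "tangent": "ttanneg".

ttanneg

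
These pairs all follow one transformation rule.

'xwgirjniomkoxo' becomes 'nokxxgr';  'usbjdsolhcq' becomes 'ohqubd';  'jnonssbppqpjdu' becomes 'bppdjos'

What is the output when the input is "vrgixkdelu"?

Looking at the pairs, the operation is to keep every other character starting from the first (positions 1st, 3rd, 5th, ...), then move the first 3 characters to the end (rotate left by 3).
"vrgixkdelu" → "vgxdl" → "dlvgx".
(Check on "jnonssbppqpjdu": → "josbppd" → "bppdjos" ✓)

dlvgx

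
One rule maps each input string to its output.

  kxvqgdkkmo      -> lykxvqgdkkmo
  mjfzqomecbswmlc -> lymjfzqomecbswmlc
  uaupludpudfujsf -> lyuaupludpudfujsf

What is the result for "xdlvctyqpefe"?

lyxdlvctyqpefe

In each case the input is transformed by: prepend "ly".
"xdlvctyqpefe" → "lyxdlvctyqpefe".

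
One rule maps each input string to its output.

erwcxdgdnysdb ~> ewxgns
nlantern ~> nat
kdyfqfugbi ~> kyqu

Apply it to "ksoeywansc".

Looking at the pairs, the operation is to keep every other character starting from the first (positions 1st, 3rd, 5th, ...), then delete the last character.
Doing the same to "ksoeywansc": "koya".
(Check on "erwcxdgdnysdb": → "ewxgnsb" → "ewxgns" ✓)

koya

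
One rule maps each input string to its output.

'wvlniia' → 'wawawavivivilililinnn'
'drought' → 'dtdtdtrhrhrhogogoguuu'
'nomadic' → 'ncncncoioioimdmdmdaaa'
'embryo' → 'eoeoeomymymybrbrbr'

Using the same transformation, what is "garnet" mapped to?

What's happening: repeat every character 3 times, then take characters alternately from the front and the back (1st, last, 2nd, 2nd-last, ...).
For "garnet", step one produces "gggaaarrrnnneeettt"; step two turns that into "gtgtgtaeaeaernrnrn".
(Check on "wvlniia": → "wwwvvvlllnnniiiiiiaaa" → "wawawavivivilililinnn" ✓)

gtgtgtaeaeaernrnrn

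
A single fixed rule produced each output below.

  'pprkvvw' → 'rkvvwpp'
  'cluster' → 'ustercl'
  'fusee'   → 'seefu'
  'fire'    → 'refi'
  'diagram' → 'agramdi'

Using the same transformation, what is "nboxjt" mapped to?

Looking at the pairs, the operation is to move the first 2 characters to the end (rotate left by 2).
On "nboxjt" that produces "oxjtnb".

oxjtnb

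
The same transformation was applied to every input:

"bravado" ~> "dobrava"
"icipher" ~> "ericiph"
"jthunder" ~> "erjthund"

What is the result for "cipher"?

erciph

In each case the input is transformed by: move the last 2 characters to the front (rotate right by 2).
Doing the same to "cipher": "erciph".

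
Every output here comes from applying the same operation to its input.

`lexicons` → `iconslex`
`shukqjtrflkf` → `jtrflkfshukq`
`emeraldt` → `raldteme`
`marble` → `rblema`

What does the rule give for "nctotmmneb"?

tmmnebncto

In each case the input is transformed by: move the last character to the front, then swap the front and back halves of the string.
Working it through for "nctotmmneb": intermediate "bnctotmmne", final "tmmnebncto".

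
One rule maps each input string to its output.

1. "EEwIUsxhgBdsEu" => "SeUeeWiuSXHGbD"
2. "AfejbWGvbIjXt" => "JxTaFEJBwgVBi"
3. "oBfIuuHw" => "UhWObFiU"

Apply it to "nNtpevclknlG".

NLgNnTPEVCLK

The rule is to flip the case of every letter, then move the last 3 characters to the front (rotate right by 3).
Starting from "nNtpevclknlG": after the first operation, "NnTPEVCLKNLg"; after the second, "NLgNnTPEVCLK".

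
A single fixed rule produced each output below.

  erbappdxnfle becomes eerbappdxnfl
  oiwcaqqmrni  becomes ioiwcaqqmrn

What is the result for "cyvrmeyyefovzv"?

Each output is the input with this applied: move the last character to the front.
On "cyvrmeyyefovzv" that produces "vcyvrmeyyefovz".

vcyvrmeyyefovz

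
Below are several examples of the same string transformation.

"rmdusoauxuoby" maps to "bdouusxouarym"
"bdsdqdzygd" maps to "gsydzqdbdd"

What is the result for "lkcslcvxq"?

xcvscllqk

Rule — take characters alternately from the front and the back (1st, last, 2nd, 2nd-last, ...), then move the first 3 characters to the end (rotate left by 3).
Working it through for "lkcslcvxq": intermediate "lqkxcvscl", final "xcvscllqk".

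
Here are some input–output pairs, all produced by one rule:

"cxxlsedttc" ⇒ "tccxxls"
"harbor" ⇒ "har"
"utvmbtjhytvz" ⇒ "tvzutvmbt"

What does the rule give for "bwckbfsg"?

gbwck

The transformation: swap the front and back halves of the string, then delete the first 3 characters.
For "bwckbfsg", step one produces "bfsgbwck"; step two turns that into "gbwck".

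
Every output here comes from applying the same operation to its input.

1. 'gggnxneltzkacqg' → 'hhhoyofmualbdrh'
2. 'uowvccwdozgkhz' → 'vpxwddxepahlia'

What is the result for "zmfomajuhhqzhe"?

The transformation: shift every letter 1 place forward in the alphabet (wrapping around).
Applying that to "zmfomajuhhqzhe" gives "angpnbkviiraif".

angpnbkviiraif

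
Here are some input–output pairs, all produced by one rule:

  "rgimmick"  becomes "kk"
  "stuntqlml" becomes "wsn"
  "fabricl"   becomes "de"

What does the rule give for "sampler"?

The rule is to shift every letter 2 places forward in the alphabet (wrapping around), then keep one character in every 3, starting at position 3 (positions 3rd, 6th, 9th, ...).
For "sampler", step one produces "ucorngt"; step two turns that into "og".
(Check on "stuntqlml": → "uvwpvsnon" → "wsn" ✓)

og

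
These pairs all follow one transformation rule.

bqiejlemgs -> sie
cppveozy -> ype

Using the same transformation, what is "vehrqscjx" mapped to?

xhs

In each case the input is transformed by: take characters alternately from the front and the back (1st, last, 2nd, 2nd-last, ...), then keep one character in every 3, starting at position 2 (positions 2nd, 5th, 8th, ...).
So "vehrqscjx" becomes "xhs".
(Check on "cppveozy": → "cypzpove" → "ype" ✓)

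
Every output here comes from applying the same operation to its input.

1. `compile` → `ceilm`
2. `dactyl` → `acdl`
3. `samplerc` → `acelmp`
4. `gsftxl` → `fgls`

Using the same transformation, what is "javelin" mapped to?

aeijl

In each case the input is transformed by: sort the characters into alphabetical order, then delete the last 2 characters.
Starting from "javelin": after the first operation, "aeijlnv"; after the second, "aeijl".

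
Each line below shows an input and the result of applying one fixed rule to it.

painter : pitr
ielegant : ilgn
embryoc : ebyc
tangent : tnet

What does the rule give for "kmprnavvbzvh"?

kpnvbv

The rule is to keep every other character starting from the first (positions 1st, 3rd, 5th, ...).
On "kmprnavvbzvh" that produces "kpnvbv".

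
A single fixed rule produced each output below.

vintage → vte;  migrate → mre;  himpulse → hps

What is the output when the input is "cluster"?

csr

What's happening: keep one character in every 3, starting at position 1 (positions 1st, 4th, 7th, ...).
For "cluster" the result is "csr".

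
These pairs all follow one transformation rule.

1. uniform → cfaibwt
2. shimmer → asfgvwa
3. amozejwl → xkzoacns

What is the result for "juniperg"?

sfuxibwd

The pattern: move the last 3 characters to the front (rotate right by 3), then shift every letter 12 places backward in the alphabet (wrapping around).
Applying both steps to "juniperg": "ergjunip", then "sfuxibwd".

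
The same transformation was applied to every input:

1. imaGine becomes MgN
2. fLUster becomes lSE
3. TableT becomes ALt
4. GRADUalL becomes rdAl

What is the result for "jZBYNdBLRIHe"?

The transformation: keep every other character starting from the second (positions 2nd, 4th, 6th, ...), then flip the case of every letter.
For "jZBYNdBLRIHe", step one produces "ZYdLIe"; step two turns that into "zyDliE".

zyDliE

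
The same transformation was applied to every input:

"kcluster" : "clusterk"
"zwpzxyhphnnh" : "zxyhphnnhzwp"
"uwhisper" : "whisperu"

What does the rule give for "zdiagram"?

The pattern: swap the front and back halves of the string, then move the last 3 characters to the front (rotate right by 3).
Starting from "zdiagram": after the first operation, "gramzdia"; after the second, "diagramz".
(Check on "zwpzxyhphnnh": → "hphnnhzwpzxy" → "zxyhphnnhzwp" ✓)

diagramz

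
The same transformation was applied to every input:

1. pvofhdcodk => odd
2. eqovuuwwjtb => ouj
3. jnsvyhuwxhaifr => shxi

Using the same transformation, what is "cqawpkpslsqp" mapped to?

aklp

The pattern: keep one character in every 3, starting at position 3 (positions 3rd, 6th, 9th, ...).
So "cqawpkpslsqp" becomes "aklp".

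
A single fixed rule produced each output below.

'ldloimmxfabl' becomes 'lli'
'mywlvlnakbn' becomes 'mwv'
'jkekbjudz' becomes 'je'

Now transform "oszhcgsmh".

oz

What's happening: keep every other character starting from the first (positions 1st, 3rd, 5th, ...), then delete the last 3 characters.
"oszhcgsmh" → "ozcsh" → "oz".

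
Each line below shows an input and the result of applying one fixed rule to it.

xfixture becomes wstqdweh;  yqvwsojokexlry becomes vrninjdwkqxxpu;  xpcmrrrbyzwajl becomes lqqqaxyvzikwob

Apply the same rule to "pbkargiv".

zqfhuoaj

The transformation: move the first 3 characters to the end (rotate left by 3), then shift every letter 1 place backward in the alphabet (wrapping around).
On "pbkargiv": the first step gives "argivpbk", and the second then gives "zqfhuoaj".
(Check on "yqvwsojokexlry": → "wsojokexlryyqv" → "vrninjdwkqxxpu" ✓)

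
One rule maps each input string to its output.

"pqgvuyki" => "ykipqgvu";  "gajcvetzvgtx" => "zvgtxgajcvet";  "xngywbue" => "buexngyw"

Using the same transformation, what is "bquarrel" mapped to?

relbquar

The rule is to move the first character to the end, then swap the front and back halves of the string.
Working it through for "bquarrel": intermediate "quarrelb", final "relbquar".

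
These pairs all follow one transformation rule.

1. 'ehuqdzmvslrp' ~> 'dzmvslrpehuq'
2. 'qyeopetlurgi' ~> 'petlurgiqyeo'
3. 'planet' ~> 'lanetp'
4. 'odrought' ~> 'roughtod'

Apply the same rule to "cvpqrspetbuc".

In each case the input is transformed by: move the last 2 characters to the front (rotate right by 2), then swap the front and back halves of the string.
"cvpqrspetbuc" → "rspetbuccvpq".

rspetbuccvpq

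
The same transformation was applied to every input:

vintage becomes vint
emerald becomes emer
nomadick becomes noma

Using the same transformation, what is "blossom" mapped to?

blos

Each output is the input with this applied: keep only the first 4 characters.
So "blossom" becomes "blos".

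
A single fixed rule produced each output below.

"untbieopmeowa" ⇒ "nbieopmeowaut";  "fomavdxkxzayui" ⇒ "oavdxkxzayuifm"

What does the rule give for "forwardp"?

Looking at the pairs, the operation is to move the first 2 characters to the end (rotate left by 2), then swap the first and last characters.
Working it through for "forwardp": intermediate "rwardpfo", final "owardpfr".

owardpfr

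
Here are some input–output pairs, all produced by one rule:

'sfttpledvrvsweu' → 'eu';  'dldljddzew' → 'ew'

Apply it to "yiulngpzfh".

Each output is the input with this applied: keep only the last 2 characters.
On "yiulngpzfh" that produces "fh".

fh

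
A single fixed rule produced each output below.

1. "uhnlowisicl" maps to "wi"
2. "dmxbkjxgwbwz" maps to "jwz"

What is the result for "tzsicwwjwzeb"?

wwb

Each output is the input with this applied: delete the first 3 characters, then keep one character in every 3, starting at position 3 (positions 3rd, 6th, 9th, ...).
Starting from "tzsicwwjwzeb": after the first operation, "icwwjwzeb"; after the second, "wwb".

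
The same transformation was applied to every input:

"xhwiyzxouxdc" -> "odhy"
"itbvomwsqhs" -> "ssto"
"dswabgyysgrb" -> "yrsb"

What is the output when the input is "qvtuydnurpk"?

Looking at the pairs, the operation is to keep one character in every 3, starting at position 2 (positions 2nd, 5th, 8th, ...), then move the first 2 characters to the end (rotate left by 2).
For "qvtuydnurpk", step one produces "vyuk"; step two turns that into "ukvy".

ukvy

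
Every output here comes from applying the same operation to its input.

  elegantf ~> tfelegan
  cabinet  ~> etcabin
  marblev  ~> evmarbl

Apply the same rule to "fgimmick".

ckfgimmi

Rule — move the last 2 characters to the front (rotate right by 2).
"fgimmick" → "ckfgimmi".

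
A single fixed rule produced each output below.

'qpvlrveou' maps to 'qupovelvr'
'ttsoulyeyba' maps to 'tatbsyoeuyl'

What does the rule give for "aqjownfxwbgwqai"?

aiqajqowwgnbfwx

The rule is to take characters alternately from the front and the back (1st, last, 2nd, 2nd-last, ...).
"aqjownfxwbgwqai" → "aiqajqowwgnbfwx".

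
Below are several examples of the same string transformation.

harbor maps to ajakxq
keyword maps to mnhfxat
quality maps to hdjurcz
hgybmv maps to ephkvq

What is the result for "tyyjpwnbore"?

In each case the input is transformed by: shift every letter 9 places forward in the alphabet (wrapping around), then swap the first and last characters.
"tyyjpwnbore" → "chhsyfwkxan" → "nhhsyfwkxac".

nhhsyfwkxac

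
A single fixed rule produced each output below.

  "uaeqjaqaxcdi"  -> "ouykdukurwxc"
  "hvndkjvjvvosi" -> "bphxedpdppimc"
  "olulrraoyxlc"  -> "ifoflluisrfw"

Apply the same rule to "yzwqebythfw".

stqkyvsnbzq

The rule is to shift every letter 6 places backward in the alphabet (wrapping around).
So "yzwqebythfw" becomes "stqkyvsnbzq".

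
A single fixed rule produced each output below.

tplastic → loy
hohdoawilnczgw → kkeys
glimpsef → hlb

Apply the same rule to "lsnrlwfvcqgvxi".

ohrce

Rule — keep one character in every 3, starting at position 2 (positions 2nd, 5th, 8th, ...), then shift every letter 4 places backward in the alphabet (wrapping around).
"lsnrlwfvcqgvxi" → "slvgi" → "ohrce".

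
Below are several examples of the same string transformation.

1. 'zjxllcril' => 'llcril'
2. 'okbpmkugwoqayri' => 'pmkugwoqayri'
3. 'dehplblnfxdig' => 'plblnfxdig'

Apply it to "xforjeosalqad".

The pattern: delete the first 3 characters.
So "xforjeosalqad" becomes "rjeosalqad".

rjeosalqad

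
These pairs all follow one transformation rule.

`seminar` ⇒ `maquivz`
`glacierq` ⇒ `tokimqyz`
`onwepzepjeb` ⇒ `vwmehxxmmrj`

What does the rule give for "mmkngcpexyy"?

uuvskomxgfg

The rule is to shift every letter 8 places forward in the alphabet (wrapping around), then swap each adjacent pair of characters (1↔2, 3↔4, ...).
On "mmkngcpexyy": the first step gives "uusvokxmfgg", and the second then gives "uuvskomxgfg".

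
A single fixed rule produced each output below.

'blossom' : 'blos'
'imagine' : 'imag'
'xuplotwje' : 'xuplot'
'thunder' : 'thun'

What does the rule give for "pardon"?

In each case the input is transformed by: delete the last 3 characters.
"pardon" → "par".

par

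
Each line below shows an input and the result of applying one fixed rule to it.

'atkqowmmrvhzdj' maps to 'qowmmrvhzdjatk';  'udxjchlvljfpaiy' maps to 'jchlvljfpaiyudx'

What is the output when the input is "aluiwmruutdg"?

The transformation: move the first 3 characters to the end (rotate left by 3).
"aluiwmruutdg" → "iwmruutdgalu".

iwmruutdgalu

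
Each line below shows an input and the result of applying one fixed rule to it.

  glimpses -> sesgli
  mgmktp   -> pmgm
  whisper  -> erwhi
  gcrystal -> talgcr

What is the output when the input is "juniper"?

In each case the input is transformed by: move the first 3 characters to the end (rotate left by 3), then delete the first 2 characters.
Working it through for "juniper": intermediate "iperjun", final "erjun".

erjun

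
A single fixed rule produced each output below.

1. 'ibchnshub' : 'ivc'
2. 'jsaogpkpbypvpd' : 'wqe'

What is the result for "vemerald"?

bme

The pattern: shift every letter 1 place forward in the alphabet (wrapping around), then keep only the last 3 characters.
Applying both steps to "vemerald": "wfnfsbme", then "bme".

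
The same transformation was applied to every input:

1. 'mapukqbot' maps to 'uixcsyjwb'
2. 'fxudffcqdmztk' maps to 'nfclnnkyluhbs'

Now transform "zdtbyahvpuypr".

hlbjgipdxcgxz

What's happening: shift every letter 8 places forward in the alphabet (wrapping around).
Applying that to "zdtbyahvpuypr" gives "hlbjgipdxcgxz".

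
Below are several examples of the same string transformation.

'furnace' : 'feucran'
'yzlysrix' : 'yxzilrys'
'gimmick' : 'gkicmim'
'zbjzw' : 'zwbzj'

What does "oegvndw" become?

owedgnv

Rule — take characters alternately from the front and the back (1st, last, 2nd, 2nd-last, ...).
So "oegvndw" becomes "owedgnv".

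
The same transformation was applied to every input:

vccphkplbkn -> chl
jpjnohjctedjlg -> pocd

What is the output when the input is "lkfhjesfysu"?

What's happening: delete the last 2 characters, then keep one character in every 3, starting at position 2 (positions 2nd, 5th, 8th, ...).
"lkfhjesfysu" → "lkfhjesfy" → "kjf".

kjf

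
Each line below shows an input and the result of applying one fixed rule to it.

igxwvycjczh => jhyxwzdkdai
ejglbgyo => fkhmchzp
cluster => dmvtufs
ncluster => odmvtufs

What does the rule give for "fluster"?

The transformation: shift every letter 1 place forward in the alphabet (wrapping around).
Doing the same to "fluster": "gmvtufs".

gmvtufs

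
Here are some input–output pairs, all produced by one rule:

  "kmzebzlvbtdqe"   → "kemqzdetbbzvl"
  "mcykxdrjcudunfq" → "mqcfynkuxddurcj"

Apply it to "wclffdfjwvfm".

Looking at the pairs, the operation is to take characters alternately from the front and the back (1st, last, 2nd, 2nd-last, ...).
Doing the same to "wclffdfjwvfm": "wmcflvfwfjdf".

wmcflvfwfjdf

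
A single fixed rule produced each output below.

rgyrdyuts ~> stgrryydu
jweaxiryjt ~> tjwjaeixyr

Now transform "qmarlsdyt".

The transformation: move the last 2 characters to the front (rotate right by 2), then swap each adjacent pair of characters (1↔2, 3↔4, ...).
Applying both steps to "qmarlsdyt": "ytqmarlsd", then "tymqrasld".

tymqrasld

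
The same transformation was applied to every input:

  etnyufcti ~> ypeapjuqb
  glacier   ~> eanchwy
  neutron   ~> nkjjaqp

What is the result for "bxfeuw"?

In each case the input is transformed by: shift every letter 4 places backward in the alphabet (wrapping around), then move the last 3 characters to the front (rotate right by 3).
Applying both steps to "bxfeuw": "xtbaqs", then "aqsxtb".
(Check on "etnyufcti": → "apjuqbype" → "ypeapjuqb" ✓)

aqsxtb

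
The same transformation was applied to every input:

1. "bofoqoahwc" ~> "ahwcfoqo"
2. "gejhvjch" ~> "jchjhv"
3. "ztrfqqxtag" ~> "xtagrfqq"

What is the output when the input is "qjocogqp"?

In each case the input is transformed by: delete the first 2 characters, then swap the front and back halves of the string.
For "qjocogqp", step one produces "ocogqp"; step two turns that into "gqpoco".

gqpoco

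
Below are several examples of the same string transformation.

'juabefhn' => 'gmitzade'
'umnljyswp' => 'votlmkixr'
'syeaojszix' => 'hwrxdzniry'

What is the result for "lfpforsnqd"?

Each output is the input with this applied: move the last 2 characters to the front (rotate right by 2), then shift every letter 1 place backward in the alphabet (wrapping around).
For "lfpforsnqd", step one produces "qdlfpforsn"; step two turns that into "pckeoenqrm".

pckeoenqrm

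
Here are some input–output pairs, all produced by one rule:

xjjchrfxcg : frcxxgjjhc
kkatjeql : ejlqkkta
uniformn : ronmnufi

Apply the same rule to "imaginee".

Rule — swap the front and back halves of the string, then swap each adjacent pair of characters (1↔2, 3↔4, ...).
"imaginee" → "ineeimag" → "nieemiga".
(Check on "uniformn": → "ormnunif" → "ronmnufi" ✓)

nieemiga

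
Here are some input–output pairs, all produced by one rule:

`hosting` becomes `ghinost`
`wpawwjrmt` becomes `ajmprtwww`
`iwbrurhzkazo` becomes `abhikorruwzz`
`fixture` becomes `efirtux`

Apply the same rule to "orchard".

The transformation: sort the characters into alphabetical order.
So "orchard" becomes "acdhorr".

acdhorr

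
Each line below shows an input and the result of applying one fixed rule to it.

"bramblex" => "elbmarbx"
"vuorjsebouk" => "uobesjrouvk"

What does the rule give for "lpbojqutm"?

The transformation: move the last character to the front, then reverse the string.
Applying both steps to "lpbojqutm": "mlpbojqut", then "tuqjobplm".

tuqjobplm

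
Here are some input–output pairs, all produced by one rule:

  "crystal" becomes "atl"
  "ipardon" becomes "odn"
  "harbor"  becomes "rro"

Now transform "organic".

The rule is to swap each adjacent pair of characters (1↔2, 3↔4, ...), then keep only the last 3 characters.
For "organic", step one produces "roaginc"; step two turns that into "inc".

inc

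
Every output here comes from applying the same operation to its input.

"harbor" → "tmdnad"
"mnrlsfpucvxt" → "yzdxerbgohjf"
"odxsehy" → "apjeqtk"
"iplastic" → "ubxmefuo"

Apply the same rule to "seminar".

In each case the input is transformed by: shift every letter 12 places forward in the alphabet (wrapping around).
On "seminar" that produces "eqyuzmd".

eqyuzmd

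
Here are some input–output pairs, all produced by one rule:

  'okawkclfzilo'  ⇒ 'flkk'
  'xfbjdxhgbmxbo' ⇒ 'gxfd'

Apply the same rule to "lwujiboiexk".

What's happening: keep one character in every 3, starting at position 2 (positions 2nd, 5th, 8th, ...), then move the last 2 characters to the front (rotate right by 2).
Applying that to "lwujiboiexk" gives "ikwi".

ikwi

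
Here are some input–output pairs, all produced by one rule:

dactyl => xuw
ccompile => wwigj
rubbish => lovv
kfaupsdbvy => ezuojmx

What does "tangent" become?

nuha

Each output is the input with this applied: shift every letter 6 places backward in the alphabet (wrapping around), then delete the last 3 characters.
On "tangent": the first step gives "nuhayhn", and the second then gives "nuha".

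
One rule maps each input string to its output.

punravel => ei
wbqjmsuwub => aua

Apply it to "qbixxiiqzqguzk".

uuuo

In each case the input is transformed by: shift every letter 4 places forward in the alphabet (wrapping around), then keep only the vowels.
On "qbixxiiqzqguzk": the first step gives "ufmbbmmudukydo", and the second then gives "uuuo".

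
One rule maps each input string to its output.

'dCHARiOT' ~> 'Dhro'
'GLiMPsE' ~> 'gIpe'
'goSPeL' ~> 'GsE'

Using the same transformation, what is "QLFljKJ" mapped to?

qfJj

The transformation: flip the case of every letter, then keep every other character starting from the first (positions 1st, 3rd, 5th, ...).
Starting from "QLFljKJ": after the first operation, "qlfLJkj"; after the second, "qfJj".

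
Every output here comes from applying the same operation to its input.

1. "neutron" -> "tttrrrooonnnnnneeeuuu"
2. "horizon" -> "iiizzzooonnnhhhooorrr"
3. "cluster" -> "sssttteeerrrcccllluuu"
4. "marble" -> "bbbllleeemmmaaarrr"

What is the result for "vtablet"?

The rule is to move the first 3 characters to the end (rotate left by 3), then repeat every character 3 times.
For "vtablet", step one produces "bletvta"; step two turns that into "bbbllleeetttvvvtttaaa".

bbbllleeetttvvvtttaaa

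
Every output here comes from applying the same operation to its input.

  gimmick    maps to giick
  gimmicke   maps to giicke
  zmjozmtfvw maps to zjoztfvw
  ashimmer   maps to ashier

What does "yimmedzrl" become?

The transformation: remove every "m".
"yimmedzrl" → "yiedzrl".

yiedzrl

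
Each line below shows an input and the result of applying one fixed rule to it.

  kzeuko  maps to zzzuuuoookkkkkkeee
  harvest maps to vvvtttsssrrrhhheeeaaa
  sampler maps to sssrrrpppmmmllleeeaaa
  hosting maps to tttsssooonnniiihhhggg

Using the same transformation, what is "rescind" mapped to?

Each output is the input with this applied: sort the characters into reverse alphabetical order, then repeat every character 3 times.
Applying that to "rescind" gives "sssrrrnnniiieeedddccc".

sssrrrnnniiieeedddccc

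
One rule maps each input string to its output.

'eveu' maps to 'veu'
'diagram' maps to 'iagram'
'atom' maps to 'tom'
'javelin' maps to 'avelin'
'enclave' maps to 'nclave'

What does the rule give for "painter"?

ainter

Each output is the input with this applied: delete the first character.
Applying that to "painter" gives "ainter".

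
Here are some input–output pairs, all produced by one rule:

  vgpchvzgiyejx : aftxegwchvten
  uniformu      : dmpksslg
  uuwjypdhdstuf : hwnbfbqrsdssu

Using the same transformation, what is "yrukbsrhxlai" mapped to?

izqpfvjygwps

Each output is the input with this applied: move the first 3 characters to the end (rotate left by 3), then shift every letter 2 places backward in the alphabet (wrapping around).
On "yrukbsrhxlai": the first step gives "kbsrhxlaiyru", and the second then gives "izqpfvjygwps".
(Check on "vgpchvzgiyejx": → "chvzgiyejxvgp" → "aftxegwchvten" ✓)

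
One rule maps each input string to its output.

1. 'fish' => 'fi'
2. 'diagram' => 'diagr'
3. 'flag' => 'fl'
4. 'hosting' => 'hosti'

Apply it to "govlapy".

Rule — delete the last 2 characters.
"govlapy" → "govla".

govla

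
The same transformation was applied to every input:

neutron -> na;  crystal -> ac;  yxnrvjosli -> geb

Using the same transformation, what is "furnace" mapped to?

What's happening: shift every letter 9 places forward in the alphabet (wrapping around), then keep one character in every 3, starting at position 2 (positions 2nd, 5th, 8th, ...).
Working it through for "furnace": intermediate "odawjln", final "dj".

dj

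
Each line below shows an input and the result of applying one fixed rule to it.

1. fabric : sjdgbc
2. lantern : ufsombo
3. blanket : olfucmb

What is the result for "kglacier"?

The transformation: shift every letter 1 place forward in the alphabet (wrapping around), then move the first 3 characters to the end (rotate left by 3).
Applying both steps to "kglacier": "lhmbdjfs", then "bdjfslhm".

bdjfslhm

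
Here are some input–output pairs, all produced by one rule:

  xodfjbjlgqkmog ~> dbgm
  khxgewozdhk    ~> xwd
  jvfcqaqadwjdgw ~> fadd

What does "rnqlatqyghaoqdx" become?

What's happening: keep one character in every 3, starting at position 3 (positions 3rd, 6th, 9th, ...).
So "rnqlatqyghaoqdx" becomes "qtgox".

qtgox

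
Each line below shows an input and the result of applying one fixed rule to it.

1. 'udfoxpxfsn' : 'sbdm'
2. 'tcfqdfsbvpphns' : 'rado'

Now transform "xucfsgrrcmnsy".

In each case the input is transformed by: shift every letter 2 places backward in the alphabet (wrapping around), then keep only the first 4 characters.
On "xucfsgrrcmnsy": the first step gives "vsadqeppaklqw", and the second then gives "vsad".

vsad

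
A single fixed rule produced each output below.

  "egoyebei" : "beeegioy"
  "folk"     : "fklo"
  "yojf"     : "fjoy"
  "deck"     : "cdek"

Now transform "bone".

The transformation: sort the characters into alphabetical order.
So "bone" becomes "beno".

beno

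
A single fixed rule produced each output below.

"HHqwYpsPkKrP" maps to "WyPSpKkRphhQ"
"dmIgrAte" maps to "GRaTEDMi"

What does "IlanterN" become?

NTERniLA

Looking at the pairs, the operation is to flip the case of every letter, then move the first 3 characters to the end (rotate left by 3).
On "IlanterN": the first step gives "iLANTERn", and the second then gives "NTERniLA".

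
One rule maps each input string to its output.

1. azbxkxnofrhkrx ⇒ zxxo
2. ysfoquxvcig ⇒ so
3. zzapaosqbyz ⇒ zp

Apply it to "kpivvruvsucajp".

pvrv

The rule is to keep every other character starting from the second (positions 2nd, 4th, 6th, ...), then delete the last 3 characters.
Applying both steps to "kpivvruvsucajp": "pvrvuap", then "pvrv".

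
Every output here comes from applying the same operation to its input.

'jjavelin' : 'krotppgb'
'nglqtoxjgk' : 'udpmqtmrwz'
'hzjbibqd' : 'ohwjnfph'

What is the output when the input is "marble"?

hrksgx

In each case the input is transformed by: swap the front and back halves of the string, then shift every letter 6 places forward in the alphabet (wrapping around).
Starting from "marble": after the first operation, "blemar"; after the second, "hrksgx".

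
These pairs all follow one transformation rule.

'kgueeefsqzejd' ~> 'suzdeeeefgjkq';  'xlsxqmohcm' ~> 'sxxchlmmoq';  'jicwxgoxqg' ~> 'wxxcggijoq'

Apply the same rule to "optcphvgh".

ptvcghhop

Rule — sort the characters into alphabetical order, then move the last 3 characters to the front (rotate right by 3).
Starting from "optcphvgh": after the first operation, "cghhopptv"; after the second, "ptvcghhop".
(Check on "jicwxgoxqg": → "cggijoqwxx" → "wxxcggijoq" ✓)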